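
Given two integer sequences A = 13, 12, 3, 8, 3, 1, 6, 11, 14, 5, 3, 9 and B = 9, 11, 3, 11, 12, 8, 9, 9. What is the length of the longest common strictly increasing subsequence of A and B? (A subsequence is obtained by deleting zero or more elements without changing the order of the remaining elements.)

A longest common strictly increasing subsequence is 3, 8, 9 (length 3); it appears in order in both A and B, and no longer such subsequence exists.

3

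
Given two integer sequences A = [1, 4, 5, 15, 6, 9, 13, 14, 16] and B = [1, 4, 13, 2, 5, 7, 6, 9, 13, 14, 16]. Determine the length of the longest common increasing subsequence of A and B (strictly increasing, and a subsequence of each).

8

For each value that appears in both, track the longest common increasing run ending there.
The best achievable length is 8; one witness is 1, 4, 5, 6, 9, 13, 14, 16 (A-positions 1,2,3,5,6,7,8,9, B-positions 1,2,5,7,8,9,10,11).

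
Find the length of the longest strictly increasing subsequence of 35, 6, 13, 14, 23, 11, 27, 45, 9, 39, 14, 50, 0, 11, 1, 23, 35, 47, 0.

Scanning left to right, the best length ending at each element is: 35→1, 6→1, 13→2, 14→3, 23→4, 11→2, 27→5, 45→6, 9→2, 39→6, 14→3, 50→7, 0→1, 11→3, 1→2, 23→4, 35→6, 47→7, 0→1.
So the longest increasing subsequence has length 7, e.g. 6, 13, 14, 23, 27, 45, 50.

7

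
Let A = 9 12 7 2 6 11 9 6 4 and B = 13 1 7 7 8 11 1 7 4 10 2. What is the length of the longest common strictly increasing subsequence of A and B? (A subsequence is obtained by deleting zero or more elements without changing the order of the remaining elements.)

2

For each value that appears in both, track the longest common increasing run ending there.
The best achievable length is 2; one witness is 7, 11 (A-positions 3,6, B-positions 3,6).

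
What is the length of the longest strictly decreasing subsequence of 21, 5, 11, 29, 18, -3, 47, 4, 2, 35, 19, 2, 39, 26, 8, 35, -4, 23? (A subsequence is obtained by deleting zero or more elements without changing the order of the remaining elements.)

One longest decreasing subsequence is 21, 5, 4, 2, -4 (positions 1,2,8,9,17), of length 5; no longer one exists.

5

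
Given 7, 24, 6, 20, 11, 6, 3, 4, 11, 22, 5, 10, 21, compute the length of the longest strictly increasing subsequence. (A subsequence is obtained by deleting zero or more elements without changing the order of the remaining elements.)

5

Let dp[i] be the longest increasing subsequence ending at position i. Then dp = [1, 2, 1, 2, 2, 1, 1, 2, 3, 4, 3, 4, 5].
The maximum is 5; one witness is 3, 4, 5, 10, 21 at positions 7,8,11,12,13.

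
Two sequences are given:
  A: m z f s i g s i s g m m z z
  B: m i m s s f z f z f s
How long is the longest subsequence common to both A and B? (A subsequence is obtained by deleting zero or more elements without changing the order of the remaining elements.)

6

Backtracking the LCS table gives one alignment: m (A1,B1) → i (A5,B2) → s (A7,B4) → s (A9,B5) → z (A13,B7) → z (A14,B9).
So the longest common subsequence has length 6.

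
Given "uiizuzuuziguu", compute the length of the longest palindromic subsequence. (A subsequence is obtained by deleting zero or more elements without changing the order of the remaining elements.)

9

Using dp[i][j] = 2 + dp[i+1][j−1] if the ends match, else max(dp[i+1][j], dp[i][j−1]):
dp[1][13] = 9. A witness is uizuuuziu at positions 1,3,4,5,7,8,9,10,13.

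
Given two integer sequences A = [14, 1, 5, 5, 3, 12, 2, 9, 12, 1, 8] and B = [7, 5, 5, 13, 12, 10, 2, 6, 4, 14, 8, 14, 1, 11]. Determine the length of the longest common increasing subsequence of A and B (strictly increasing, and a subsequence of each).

2

A longest common strictly increasing subsequence is 5, 12 (length 2); it appears in order in both A and B, and no longer such subsequence exists.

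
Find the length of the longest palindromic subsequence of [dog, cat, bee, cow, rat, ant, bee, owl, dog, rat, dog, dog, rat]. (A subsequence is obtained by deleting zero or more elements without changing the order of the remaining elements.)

5

One longest palindromic subsequence is rat dog dog dog rat (positions 5,9,11,12,13); it reads the same forward and backward, and the interval DP gives dp[1][13] = 5.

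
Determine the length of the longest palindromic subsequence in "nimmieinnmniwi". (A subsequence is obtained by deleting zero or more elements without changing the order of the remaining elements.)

One longest palindromic subsequence is iinmnii (positions 2,7,8,10,11,12,14); it reads the same forward and backward, and the interval DP gives dp[1][14] = 7.

7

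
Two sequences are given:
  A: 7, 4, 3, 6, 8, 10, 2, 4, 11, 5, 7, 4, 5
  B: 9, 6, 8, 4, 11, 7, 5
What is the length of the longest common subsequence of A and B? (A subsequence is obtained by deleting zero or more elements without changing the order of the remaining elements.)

Backtracking the LCS table gives one alignment: 6 (A4,B2) → 8 (A5,B3) → 4 (A8,B4) → 11 (A9,B5) → 7 (A11,B6) → 5 (A13,B7).
So the longest common subsequence has length 6.

6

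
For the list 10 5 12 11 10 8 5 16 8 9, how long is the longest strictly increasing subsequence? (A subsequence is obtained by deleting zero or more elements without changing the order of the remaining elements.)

3

One longest increasing subsequence is 10, 12, 16 (positions 1,3,8), of length 3; no longer one exists.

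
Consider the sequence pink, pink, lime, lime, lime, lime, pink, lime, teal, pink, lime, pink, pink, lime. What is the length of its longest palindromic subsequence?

10

One longest palindromic subsequence is pink pink lime lime lime lime lime lime pink pink (positions 1,2,3,4,5,6,8,11,12,13); it reads the same forward and backward, and the interval DP gives dp[1][14] = 10.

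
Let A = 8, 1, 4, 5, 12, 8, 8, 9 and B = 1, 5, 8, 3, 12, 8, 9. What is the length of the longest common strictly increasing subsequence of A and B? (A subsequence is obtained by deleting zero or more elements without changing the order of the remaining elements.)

A longest common strictly increasing subsequence is 1, 5, 8, 9 (length 4); it appears in order in both A and B, and no longer such subsequence exists.

4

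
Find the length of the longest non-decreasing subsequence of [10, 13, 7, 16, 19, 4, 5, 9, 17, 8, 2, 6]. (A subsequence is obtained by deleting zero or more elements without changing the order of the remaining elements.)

4

Scanning left to right, the best length ending at each element is: 10→1, 13→2, 7→1, 16→3, 19→4, 4→1, 5→2, 9→3, 17→4, 8→3, 2→1, 6→3.
So the longest non-decreasing subsequence has length 4, e.g. 10, 13, 16, 19.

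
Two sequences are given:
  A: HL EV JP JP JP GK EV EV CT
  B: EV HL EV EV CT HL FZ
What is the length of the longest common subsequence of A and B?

Backtracking the LCS table gives one alignment: HL (A1,B2) → EV (A7,B3) → EV (A8,B4) → CT (A9,B5).
So the longest common subsequence has length 4.

4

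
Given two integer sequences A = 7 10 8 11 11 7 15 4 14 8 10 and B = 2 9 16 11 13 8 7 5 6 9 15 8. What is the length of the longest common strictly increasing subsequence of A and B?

2

For each value that appears in both, track the longest common increasing run ending there.
The best achievable length is 2; one witness is 11, 15 (A-positions 4,7, B-positions 4,11).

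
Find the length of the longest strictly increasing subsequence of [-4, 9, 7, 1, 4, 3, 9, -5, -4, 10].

5

Let dp[i] be the longest increasing subsequence ending at position i. Then dp = [1, 2, 2, 2, 3, 3, 4, 1, 2, 5].
The maximum is 5; one witness is -4, 1, 4, 9, 10 at positions 1,4,5,7,10.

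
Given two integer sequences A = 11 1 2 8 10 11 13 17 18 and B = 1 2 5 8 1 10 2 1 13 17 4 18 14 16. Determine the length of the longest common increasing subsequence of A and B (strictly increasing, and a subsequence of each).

7

For each value that appears in both, track the longest common increasing run ending there.
The best achievable length is 7; one witness is 1, 2, 8, 10, 13, 17, 18 (A-positions 2,3,4,5,7,8,9, B-positions 1,2,4,6,9,10,12).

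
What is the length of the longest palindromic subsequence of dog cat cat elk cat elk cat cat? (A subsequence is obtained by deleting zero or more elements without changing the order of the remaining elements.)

7

Using dp[i][j] = 2 + dp[i+1][j−1] if the ends match, else max(dp[i+1][j], dp[i][j−1]):
dp[1][8] = 7. A witness is cat cat elk cat elk cat cat at positions 2,3,4,5,6,7,8.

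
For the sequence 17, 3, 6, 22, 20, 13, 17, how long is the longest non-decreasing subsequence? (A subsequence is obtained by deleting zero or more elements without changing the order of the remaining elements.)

One longest non-decreasing subsequence is 3, 6, 13, 17 (positions 2,3,6,7), of length 4; no longer one exists.

4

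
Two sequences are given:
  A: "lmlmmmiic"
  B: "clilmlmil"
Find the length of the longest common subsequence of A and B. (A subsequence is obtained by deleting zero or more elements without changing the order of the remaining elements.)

A longest common subsequence is lmlmi (length 5); the LCS DP confirms no longer common subsequence exists.

5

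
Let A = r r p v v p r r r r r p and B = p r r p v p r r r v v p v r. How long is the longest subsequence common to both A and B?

A longest common subsequence is rrpvprrrr (length 9); the LCS DP confirms no longer common subsequence exists.

9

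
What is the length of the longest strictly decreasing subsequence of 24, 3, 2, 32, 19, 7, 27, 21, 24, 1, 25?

4

Let dp[i] be the longest decreasing subsequence ending at position i. Then dp = [1, 2, 3, 1, 2, 3, 2, 3, 3, 4, 3].
The maximum is 4; one witness is 24, 3, 2, 1 at positions 1,2,3,10.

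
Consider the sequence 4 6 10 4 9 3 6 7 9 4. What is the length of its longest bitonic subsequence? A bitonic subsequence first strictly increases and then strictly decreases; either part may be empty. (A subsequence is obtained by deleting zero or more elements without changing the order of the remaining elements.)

6

Let inc[i] be the LIS ending at i and dec[i] the longest strictly decreasing subsequence starting at i. inc = [1, 2, 3, 1, 3, 1, 2, 3, 4, 2], dec = [2, 3, 4, 2, 3, 1, 2, 2, 2, 1].
max_i inc[i]+dec[i]−1 = 6, with one witness 4, 6, 10, 9, 7, 4.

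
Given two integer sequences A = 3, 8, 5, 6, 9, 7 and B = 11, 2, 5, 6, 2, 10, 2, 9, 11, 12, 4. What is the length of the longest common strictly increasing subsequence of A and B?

A longest common strictly increasing subsequence is 5, 6, 9 (length 3); it appears in order in both A and B, and no longer such subsequence exists.

3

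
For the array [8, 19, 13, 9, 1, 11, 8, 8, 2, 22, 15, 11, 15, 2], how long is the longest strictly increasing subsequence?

One longest increasing subsequence is 8, 9, 11, 22 (positions 1,4,6,10), of length 4; no longer one exists.

4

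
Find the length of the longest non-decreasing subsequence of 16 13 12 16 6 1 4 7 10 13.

One longest non-decreasing subsequence is 1, 4, 7, 10, 13 (positions 6,7,8,9,10), of length 5; no longer one exists.

5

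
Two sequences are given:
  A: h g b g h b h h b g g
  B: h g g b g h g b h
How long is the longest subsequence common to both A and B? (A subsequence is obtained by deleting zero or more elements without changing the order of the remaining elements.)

Backtracking the LCS table gives one alignment: h (A1,B1) → g (A2,B3) → b (A3,B4) → g (A4,B5) → h (A5,B6) → b (A6,B8) → h (A8,B9).
So the longest common subsequence has length 7.

7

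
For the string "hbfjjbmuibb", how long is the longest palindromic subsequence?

One longest palindromic subsequence is bbibb (positions 2,6,9,10,11); it reads the same forward and backward, and the interval DP gives dp[1][11] = 5.

5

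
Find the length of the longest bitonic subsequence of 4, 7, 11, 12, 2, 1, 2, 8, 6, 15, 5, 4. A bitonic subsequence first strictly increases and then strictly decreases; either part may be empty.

8

Let inc[i] be the LIS ending at i and dec[i] the longest strictly decreasing subsequence starting at i. inc = [1, 2, 3, 4, 1, 1, 2, 3, 3, 5, 3, 3], dec = [3, 4, 5, 5, 2, 1, 1, 4, 3, 3, 2, 1].
max_i inc[i]+dec[i]−1 = 8, with one witness 4, 7, 11, 12, 8, 6, 5, 4.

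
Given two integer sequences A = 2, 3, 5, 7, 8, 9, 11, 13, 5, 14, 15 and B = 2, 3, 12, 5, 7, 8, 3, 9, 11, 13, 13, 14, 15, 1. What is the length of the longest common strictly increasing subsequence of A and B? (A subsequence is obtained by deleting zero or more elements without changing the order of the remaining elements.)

For each value that appears in both, track the longest common increasing run ending there.
The best achievable length is 10; one witness is 2, 3, 5, 7, 8, 9, 11, 13, 14, 15 (A-positions 1,2,3,4,5,6,7,8,10,11, B-positions 1,2,4,5,6,8,9,10,12,13).

10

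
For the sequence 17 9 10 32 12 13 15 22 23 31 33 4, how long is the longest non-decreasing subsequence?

9

One longest non-decreasing subsequence is 9, 10, 12, 13, 15, 22, 23, 31, 33 (positions 2,3,5,6,7,8,9,10,11), of length 9; no longer one exists.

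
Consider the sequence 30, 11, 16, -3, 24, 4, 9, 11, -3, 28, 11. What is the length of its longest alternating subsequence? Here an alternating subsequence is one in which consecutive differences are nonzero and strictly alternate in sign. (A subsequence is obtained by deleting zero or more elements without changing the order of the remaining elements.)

10

A longest alternating subsequence is 30, 11, 16, -3, 24, 4, 9, -3, 28, 11 (positions 1,2,3,4,5,6,7,9,10,11); its 9 consecutive differences strictly alternate in sign, and length 10 is optimal.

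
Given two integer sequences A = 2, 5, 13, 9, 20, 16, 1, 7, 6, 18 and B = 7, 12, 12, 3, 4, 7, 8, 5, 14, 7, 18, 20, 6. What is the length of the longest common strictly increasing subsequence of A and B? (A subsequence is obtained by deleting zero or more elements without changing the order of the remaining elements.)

3

For each value that appears in both, track the longest common increasing run ending there.
The best achievable length is 3; one witness is 5, 7, 18 (A-positions 2,8,10, B-positions 8,10,11).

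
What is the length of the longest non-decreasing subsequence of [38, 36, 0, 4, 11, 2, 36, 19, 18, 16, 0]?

4

Let dp[i] be the longest non-decreasing subsequence ending at position i. Then dp = [1, 1, 1, 2, 3, 2, 4, 4, 4, 4, 2].
The maximum is 4; one witness is 0, 4, 11, 36 at positions 3,4,5,7.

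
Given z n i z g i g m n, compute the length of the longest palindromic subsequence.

One longest palindromic subsequence is ngign (positions 2,5,6,7,9); it reads the same forward and backward, and the interval DP gives dp[1][9] = 5.

5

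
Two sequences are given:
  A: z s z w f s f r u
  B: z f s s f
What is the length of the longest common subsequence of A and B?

4

Backtracking the LCS table gives one alignment: z (A1,B1) → s (A2,B3) → s (A6,B4) → f (A7,B5).
So the longest common subsequence has length 4.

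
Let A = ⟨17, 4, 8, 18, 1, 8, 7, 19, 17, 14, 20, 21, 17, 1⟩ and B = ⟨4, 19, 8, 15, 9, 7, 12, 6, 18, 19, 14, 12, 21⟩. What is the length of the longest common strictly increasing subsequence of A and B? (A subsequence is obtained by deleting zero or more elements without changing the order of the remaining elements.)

5

A longest common strictly increasing subsequence is 4, 8, 18, 19, 21 (length 5); it appears in order in both A and B, and no longer such subsequence exists.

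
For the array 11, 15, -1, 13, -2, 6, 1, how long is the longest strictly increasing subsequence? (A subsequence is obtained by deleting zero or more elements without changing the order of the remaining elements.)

2

Let dp[i] be the longest increasing subsequence ending at position i. Then dp = [1, 2, 1, 2, 1, 2, 2].
The maximum is 2; one witness is 11, 15 at positions 1,2.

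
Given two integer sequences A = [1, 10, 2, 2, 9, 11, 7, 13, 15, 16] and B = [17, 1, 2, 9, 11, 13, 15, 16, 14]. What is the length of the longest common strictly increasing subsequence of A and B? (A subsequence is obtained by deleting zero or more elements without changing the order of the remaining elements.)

7

For each value that appears in both, track the longest common increasing run ending there.
The best achievable length is 7; one witness is 1, 2, 9, 11, 13, 15, 16 (A-positions 1,3,5,6,8,9,10, B-positions 2,3,4,5,6,7,8).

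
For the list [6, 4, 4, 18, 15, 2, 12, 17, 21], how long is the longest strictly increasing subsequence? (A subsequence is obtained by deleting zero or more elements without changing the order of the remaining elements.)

4

One longest increasing subsequence is 6, 15, 17, 21 (positions 1,5,8,9), of length 4; no longer one exists.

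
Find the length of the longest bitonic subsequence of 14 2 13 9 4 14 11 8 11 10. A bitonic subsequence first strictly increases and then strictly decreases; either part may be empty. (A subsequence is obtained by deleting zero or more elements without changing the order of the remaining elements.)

Let inc[i] be the LIS ending at i and dec[i] the longest strictly decreasing subsequence starting at i. inc = [1, 1, 2, 2, 2, 3, 3, 3, 4, 4], dec = [4, 1, 3, 2, 1, 3, 2, 1, 2, 1].
max_i inc[i]+dec[i]−1 = 5, with one witness 2, 13, 14, 11, 10.

5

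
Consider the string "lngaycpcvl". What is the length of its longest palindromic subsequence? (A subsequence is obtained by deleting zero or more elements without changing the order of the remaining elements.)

5

One longest palindromic subsequence is lcpcl (positions 1,6,7,8,10); it reads the same forward and backward, and the interval DP gives dp[1][10] = 5.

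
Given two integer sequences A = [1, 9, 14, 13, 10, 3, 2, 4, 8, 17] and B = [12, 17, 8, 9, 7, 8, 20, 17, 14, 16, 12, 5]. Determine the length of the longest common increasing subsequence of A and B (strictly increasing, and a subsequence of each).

A longest common strictly increasing subsequence is 8, 17 (length 2); it appears in order in both A and B, and no longer such subsequence exists.

2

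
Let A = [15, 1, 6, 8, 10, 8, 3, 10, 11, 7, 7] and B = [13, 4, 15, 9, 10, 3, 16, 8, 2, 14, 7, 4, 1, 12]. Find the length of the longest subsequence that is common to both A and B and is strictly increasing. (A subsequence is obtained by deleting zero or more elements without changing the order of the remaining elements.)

A longest common strictly increasing subsequence is 3, 7 (length 2); it appears in order in both A and B, and no longer such subsequence exists.

2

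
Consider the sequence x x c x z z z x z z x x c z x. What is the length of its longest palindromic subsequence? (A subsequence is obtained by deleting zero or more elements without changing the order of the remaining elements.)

11

Using dp[i][j] = 2 + dp[i+1][j−1] if the ends match, else max(dp[i+1][j], dp[i][j−1]):
dp[1][15] = 11. A witness is xcxzzxzzxcx at positions 1,3,4,6,7,8,9,10,12,13,15.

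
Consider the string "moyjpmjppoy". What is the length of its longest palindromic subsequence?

5

One longest palindromic subsequence is ypppy (positions 3,5,8,9,11); it reads the same forward and backward, and the interval DP gives dp[1][11] = 5.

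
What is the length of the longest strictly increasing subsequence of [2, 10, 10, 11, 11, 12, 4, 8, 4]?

Let dp[i] be the longest increasing subsequence ending at position i. Then dp = [1, 2, 2, 3, 3, 4, 2, 3, 2].
The maximum is 4; one witness is 2, 10, 11, 12 at positions 1,2,4,6.

4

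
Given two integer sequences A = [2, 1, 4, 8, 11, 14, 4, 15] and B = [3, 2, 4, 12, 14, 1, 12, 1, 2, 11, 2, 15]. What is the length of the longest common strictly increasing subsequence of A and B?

4

For each value that appears in both, track the longest common increasing run ending there.
The best achievable length is 4; one witness is 2, 4, 14, 15 (A-positions 1,3,6,8, B-positions 2,3,5,12).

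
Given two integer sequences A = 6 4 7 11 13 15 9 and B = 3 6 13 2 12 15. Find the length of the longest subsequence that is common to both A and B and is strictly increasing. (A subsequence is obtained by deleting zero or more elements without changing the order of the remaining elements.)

3

For each value that appears in both, track the longest common increasing run ending there.
The best achievable length is 3; one witness is 6, 13, 15 (A-positions 1,5,6, B-positions 2,3,6).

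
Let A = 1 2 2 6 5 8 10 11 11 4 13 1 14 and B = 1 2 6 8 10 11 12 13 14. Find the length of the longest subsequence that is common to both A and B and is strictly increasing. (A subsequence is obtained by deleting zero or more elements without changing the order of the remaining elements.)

8

For each value that appears in both, track the longest common increasing run ending there.
The best achievable length is 8; one witness is 1, 2, 6, 8, 10, 11, 13, 14 (A-positions 1,2,4,6,7,8,11,13, B-positions 1,2,3,4,5,6,8,9).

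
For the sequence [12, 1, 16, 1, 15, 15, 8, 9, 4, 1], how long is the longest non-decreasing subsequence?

4

One longest non-decreasing subsequence is 1, 1, 15, 15 (positions 2,4,5,6), of length 4; no longer one exists.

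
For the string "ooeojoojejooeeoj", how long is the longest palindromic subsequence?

11

Using dp[i][j] = 2 + dp[i+1][j−1] if the ends match, else max(dp[i+1][j], dp[i][j−1]):
dp[1][16] = 11. A witness is oeoojejooeo at positions 2,3,6,7,8,9,10,11,12,14,15.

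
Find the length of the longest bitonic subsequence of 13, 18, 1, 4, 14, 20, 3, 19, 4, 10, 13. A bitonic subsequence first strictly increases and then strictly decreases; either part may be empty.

One longest bitonic subsequence is 1, 4, 14, 20, 19, 13 (positions 3,4,5,6,8,11): it rises to 20 then falls. Length 6 is optimal.

6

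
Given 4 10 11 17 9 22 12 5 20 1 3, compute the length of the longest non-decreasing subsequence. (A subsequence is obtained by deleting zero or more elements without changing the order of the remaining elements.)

Let dp[i] be the longest non-decreasing subsequence ending at position i. Then dp = [1, 2, 3, 4, 2, 5, 4, 2, 5, 1, 2].
The maximum is 5; one witness is 4, 10, 11, 17, 22 at positions 1,2,3,4,6.

5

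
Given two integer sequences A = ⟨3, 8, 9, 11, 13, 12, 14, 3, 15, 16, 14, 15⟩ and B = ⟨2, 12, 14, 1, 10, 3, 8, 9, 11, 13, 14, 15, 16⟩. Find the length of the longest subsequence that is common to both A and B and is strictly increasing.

For each value that appears in both, track the longest common increasing run ending there.
The best achievable length is 8; one witness is 3, 8, 9, 11, 13, 14, 15, 16 (A-positions 1,2,3,4,5,7,9,10, B-positions 6,7,8,9,10,11,12,13).

8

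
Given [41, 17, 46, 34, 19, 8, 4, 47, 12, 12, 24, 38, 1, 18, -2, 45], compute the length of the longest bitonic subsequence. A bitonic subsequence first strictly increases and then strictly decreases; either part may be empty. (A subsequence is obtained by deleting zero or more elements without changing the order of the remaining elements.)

One longest bitonic subsequence is 41, 46, 34, 19, 8, 4, 1, -2 (positions 1,3,4,5,6,7,13,15): it rises to 46 then falls. Length 8 is optimal.

8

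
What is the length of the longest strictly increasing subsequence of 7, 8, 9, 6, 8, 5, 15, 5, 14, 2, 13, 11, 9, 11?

4

Let dp[i] be the longest increasing subsequence ending at position i. Then dp = [1, 2, 3, 1, 2, 1, 4, 1, 4, 1, 4, 4, 3, 4].
The maximum is 4; one witness is 7, 8, 9, 15 at positions 1,2,3,7.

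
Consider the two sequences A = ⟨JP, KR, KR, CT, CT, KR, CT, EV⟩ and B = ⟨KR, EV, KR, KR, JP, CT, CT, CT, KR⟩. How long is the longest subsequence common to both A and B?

5

Backtracking the LCS table gives one alignment: KR (A2,B3) → KR (A3,B4) → CT (A4,B7) → CT (A5,B8) → KR (A6,B9).
So the longest common subsequence has length 5.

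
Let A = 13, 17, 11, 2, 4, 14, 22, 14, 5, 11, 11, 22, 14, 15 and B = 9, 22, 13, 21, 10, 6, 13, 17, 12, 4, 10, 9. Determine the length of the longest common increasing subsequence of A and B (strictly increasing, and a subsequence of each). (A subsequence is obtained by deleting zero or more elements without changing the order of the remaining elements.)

2

For each value that appears in both, track the longest common increasing run ending there.
The best achievable length is 2; one witness is 13, 17 (A-positions 1,2, B-positions 3,8).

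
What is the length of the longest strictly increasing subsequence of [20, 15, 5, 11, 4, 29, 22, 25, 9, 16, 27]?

5

Scanning left to right, the best length ending at each element is: 20→1, 15→1, 5→1, 11→2, 4→1, 29→3, 22→3, 25→4, 9→2, 16→3, 27→5.
So the longest increasing subsequence has length 5, e.g. 5, 11, 22, 25, 27.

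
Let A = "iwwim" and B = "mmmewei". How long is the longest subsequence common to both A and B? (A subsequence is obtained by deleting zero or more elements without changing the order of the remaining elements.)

2

A longest common subsequence is wi (length 2); the LCS DP confirms no longer common subsequence exists.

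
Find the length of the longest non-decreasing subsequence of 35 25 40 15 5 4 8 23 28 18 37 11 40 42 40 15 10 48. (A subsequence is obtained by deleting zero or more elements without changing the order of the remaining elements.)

8

Scanning left to right, the best length ending at each element is: 35→1, 25→1, 40→2, 15→1, 5→1, 4→1, 8→2, 23→3, 28→4, 18→3, 37→5, 11→3, 40→6, 42→7, 40→7, 15→4, 10→3, 48→8.
So the longest non-decreasing subsequence has length 8, e.g. 5, 8, 23, 28, 37, 40, 42, 48.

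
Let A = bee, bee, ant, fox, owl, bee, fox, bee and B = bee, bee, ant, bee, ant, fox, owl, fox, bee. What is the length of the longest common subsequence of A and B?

A longest common subsequence is bee, bee, ant, fox, owl, fox, bee (length 7); the LCS DP confirms no longer common subsequence exists.

7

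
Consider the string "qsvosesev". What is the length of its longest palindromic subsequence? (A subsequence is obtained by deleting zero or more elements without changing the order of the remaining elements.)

5

One longest palindromic subsequence is vesev (positions 3,6,7,8,9); it reads the same forward and backward, and the interval DP gives dp[1][9] = 5.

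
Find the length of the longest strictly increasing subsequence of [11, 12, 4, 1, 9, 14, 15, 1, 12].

4

Let dp[i] be the longest increasing subsequence ending at position i. Then dp = [1, 2, 1, 1, 2, 3, 4, 1, 3].
The maximum is 4; one witness is 11, 12, 14, 15 at positions 1,2,6,7.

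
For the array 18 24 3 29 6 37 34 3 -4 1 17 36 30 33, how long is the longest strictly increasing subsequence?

5

One longest increasing subsequence is 18, 24, 29, 34, 36 (positions 1,2,4,7,12), of length 5; no longer one exists.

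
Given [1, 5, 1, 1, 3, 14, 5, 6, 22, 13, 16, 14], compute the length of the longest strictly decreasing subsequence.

3

Let dp[i] be the longest decreasing subsequence ending at position i. Then dp = [1, 1, 2, 2, 2, 1, 2, 2, 1, 2, 2, 3].
The maximum is 3; one witness is 22, 16, 14 at positions 9,11,12.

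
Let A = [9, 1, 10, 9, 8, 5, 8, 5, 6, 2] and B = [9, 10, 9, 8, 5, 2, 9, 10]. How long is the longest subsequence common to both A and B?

6

A longest common subsequence is 9, 10, 9, 8, 5, 2 (length 6); the LCS DP confirms no longer common subsequence exists.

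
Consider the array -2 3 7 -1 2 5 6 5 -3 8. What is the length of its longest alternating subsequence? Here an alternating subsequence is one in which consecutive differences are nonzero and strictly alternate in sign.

6

A longest alternating subsequence is -2, 3, -1, 6, 5, 8 (positions 1,2,4,7,8,10); its 5 consecutive differences strictly alternate in sign, and length 6 is optimal.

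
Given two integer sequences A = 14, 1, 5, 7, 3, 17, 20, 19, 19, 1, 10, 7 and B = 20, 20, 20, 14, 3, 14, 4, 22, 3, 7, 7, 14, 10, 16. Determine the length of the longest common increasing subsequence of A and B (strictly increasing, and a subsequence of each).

2

A longest common strictly increasing subsequence is 3, 7 (length 2); it appears in order in both A and B, and no longer such subsequence exists.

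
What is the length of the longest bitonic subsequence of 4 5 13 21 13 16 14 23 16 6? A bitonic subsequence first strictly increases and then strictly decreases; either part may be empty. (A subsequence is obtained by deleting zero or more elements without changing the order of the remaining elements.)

One longest bitonic subsequence is 4, 5, 13, 21, 16, 14, 6 (positions 1,2,3,4,6,7,10): it rises to 21 then falls. Length 7 is optimal.

7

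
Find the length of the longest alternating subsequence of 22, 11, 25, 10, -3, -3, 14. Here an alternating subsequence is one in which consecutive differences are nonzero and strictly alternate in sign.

Track the best alternating length ending on an up-step vs a down-step at each position: up/down = 1/1, 1/2, 3/1, 1/4, 1/4, 1/4, 5/4.
The maximum over both is 5; one such subsequence is 22, 11, 25, 10, 14.

5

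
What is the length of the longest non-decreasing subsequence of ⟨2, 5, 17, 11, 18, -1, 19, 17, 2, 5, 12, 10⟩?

5

Scanning left to right, the best length ending at each element is: 2→1, 5→2, 17→3, 11→3, 18→4, -1→1, 19→5, 17→4, 2→2, 5→3, 12→4, 10→4.
So the longest non-decreasing subsequence has length 5, e.g. 2, 5, 17, 18, 19.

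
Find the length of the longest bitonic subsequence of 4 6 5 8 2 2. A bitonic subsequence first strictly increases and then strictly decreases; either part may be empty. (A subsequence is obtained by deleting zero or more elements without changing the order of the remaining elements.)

4

Let inc[i] be the LIS ending at i and dec[i] the longest strictly decreasing subsequence starting at i. inc = [1, 2, 2, 3, 1, 1], dec = [2, 3, 2, 2, 1, 1].
max_i inc[i]+dec[i]−1 = 4, with one witness 4, 6, 5, 2.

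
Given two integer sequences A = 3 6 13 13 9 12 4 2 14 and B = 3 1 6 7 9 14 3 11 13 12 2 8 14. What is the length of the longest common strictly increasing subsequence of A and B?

5

For each value that appears in both, track the longest common increasing run ending there.
The best achievable length is 5; one witness is 3, 6, 9, 12, 14 (A-positions 1,2,5,6,9, B-positions 1,3,5,10,13).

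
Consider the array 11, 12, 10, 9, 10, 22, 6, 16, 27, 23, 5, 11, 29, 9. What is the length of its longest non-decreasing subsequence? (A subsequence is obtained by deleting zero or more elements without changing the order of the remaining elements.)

5

Let dp[i] be the longest non-decreasing subsequence ending at position i. Then dp = [1, 2, 1, 1, 2, 3, 1, 3, 4, 4, 1, 3, 5, 2].
The maximum is 5; one witness is 11, 12, 22, 27, 29 at positions 1,2,6,9,13.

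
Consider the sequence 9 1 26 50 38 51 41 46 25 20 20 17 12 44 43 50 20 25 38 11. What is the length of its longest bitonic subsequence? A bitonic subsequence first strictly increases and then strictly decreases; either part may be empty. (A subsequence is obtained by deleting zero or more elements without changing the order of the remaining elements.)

Let inc[i] be the LIS ending at i and dec[i] the longest strictly decreasing subsequence starting at i. inc = [1, 1, 2, 3, 3, 4, 4, 5, 2, 2, 2, 2, 2, 5, 5, 6, 3, 4, 5, 2], dec = [2, 1, 6, 7, 6, 7, 6, 6, 5, 4, 4, 3, 2, 4, 3, 3, 2, 2, 2, 1].
max_i inc[i]+dec[i]−1 = 10, with one witness 9, 26, 50, 51, 46, 25, 20, 17, 12, 11.

10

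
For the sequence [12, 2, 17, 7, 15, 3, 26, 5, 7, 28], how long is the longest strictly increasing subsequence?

Let dp[i] be the longest increasing subsequence ending at position i. Then dp = [1, 1, 2, 2, 3, 2, 4, 3, 4, 5].
The maximum is 5; one witness is 2, 7, 15, 26, 28 at positions 2,4,5,7,10.

5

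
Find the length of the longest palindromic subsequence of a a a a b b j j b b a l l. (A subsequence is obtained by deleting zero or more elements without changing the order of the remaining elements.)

One longest palindromic subsequence is abbjjbba (positions 4,5,6,7,8,9,10,11); it reads the same forward and backward, and the interval DP gives dp[1][13] = 8.

8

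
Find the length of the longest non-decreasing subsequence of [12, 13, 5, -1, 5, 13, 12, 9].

3

Let dp[i] be the longest non-decreasing subsequence ending at position i. Then dp = [1, 2, 1, 1, 2, 3, 3, 3].
The maximum is 3; one witness is 12, 13, 13 at positions 1,2,6.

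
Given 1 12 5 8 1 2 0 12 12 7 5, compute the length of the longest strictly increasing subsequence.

4

Scanning left to right, the best length ending at each element is: 1→1, 12→2, 5→2, 8→3, 1→1, 2→2, 0→1, 12→4, 12→4, 7→3, 5→3.
So the longest increasing subsequence has length 4, e.g. 1, 5, 8, 12.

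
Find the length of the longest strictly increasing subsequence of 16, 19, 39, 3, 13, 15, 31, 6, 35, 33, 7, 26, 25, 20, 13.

One longest increasing subsequence is 3, 13, 15, 31, 35 (positions 4,5,6,7,9), of length 5; no longer one exists.

5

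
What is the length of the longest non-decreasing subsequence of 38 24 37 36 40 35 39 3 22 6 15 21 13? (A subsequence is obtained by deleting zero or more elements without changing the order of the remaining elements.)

One longest non-decreasing subsequence is 3, 6, 15, 21 (positions 8,10,11,12), of length 4; no longer one exists.

4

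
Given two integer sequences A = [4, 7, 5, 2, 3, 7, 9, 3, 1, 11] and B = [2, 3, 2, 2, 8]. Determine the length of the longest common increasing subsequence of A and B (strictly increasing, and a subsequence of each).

2

A longest common strictly increasing subsequence is 2, 3 (length 2); it appears in order in both A and B, and no longer such subsequence exists.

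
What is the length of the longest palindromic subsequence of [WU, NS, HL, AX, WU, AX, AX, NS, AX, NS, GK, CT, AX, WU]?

One longest palindromic subsequence is WU NS AX AX AX AX NS WU (positions 1,2,4,6,7,9,10,14); it reads the same forward and backward, and the interval DP gives dp[1][14] = 8.

8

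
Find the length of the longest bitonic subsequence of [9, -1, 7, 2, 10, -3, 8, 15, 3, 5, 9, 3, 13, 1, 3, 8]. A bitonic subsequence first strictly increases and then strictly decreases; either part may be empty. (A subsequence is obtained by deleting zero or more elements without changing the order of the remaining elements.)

7

One longest bitonic subsequence is -1, 7, 10, 8, 5, 3, 1 (positions 2,3,5,7,10,12,14): it rises to 10 then falls. Length 7 is optimal.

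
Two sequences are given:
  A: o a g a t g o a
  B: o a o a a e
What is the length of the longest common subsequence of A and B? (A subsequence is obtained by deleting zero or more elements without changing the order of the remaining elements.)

4

A longest common subsequence is oaaa (length 4); the LCS DP confirms no longer common subsequence exists.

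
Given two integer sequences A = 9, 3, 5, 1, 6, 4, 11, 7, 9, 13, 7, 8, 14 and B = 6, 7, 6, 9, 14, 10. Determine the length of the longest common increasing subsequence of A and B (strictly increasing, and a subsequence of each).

For each value that appears in both, track the longest common increasing run ending there.
The best achievable length is 4; one witness is 6, 7, 9, 14 (A-positions 5,8,9,13, B-positions 1,2,4,5).

4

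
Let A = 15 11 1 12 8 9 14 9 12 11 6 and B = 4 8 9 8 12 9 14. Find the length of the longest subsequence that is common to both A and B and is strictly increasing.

A longest common strictly increasing subsequence is 8, 9, 12 (length 3); it appears in order in both A and B, and no longer such subsequence exists.

3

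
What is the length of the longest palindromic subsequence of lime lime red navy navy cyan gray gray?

Using dp[i][j] = 2 + dp[i+1][j−1] if the ends match, else max(dp[i+1][j], dp[i][j−1]):
dp[1][8] = 2. A witness is gray gray at positions 7,8.

2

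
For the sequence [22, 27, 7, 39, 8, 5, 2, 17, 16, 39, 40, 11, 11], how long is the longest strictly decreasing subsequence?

4

One longest decreasing subsequence is 22, 7, 5, 2 (positions 1,3,6,7), of length 4; no longer one exists.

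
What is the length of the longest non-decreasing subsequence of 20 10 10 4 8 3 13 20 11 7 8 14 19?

Let dp[i] be the longest non-decreasing subsequence ending at position i. Then dp = [1, 1, 2, 1, 2, 1, 3, 4, 3, 2, 3, 4, 5].
The maximum is 5; one witness is 10, 10, 13, 14, 19 at positions 2,3,7,12,13.

5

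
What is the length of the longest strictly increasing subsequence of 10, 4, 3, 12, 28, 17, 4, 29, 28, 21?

Let dp[i] be the longest increasing subsequence ending at position i. Then dp = [1, 1, 1, 2, 3, 3, 2, 4, 4, 4].
The maximum is 4; one witness is 10, 12, 28, 29 at positions 1,4,5,8.

4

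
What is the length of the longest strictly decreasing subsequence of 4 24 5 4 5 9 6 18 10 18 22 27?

Let dp[i] be the longest decreasing subsequence ending at position i. Then dp = [1, 1, 2, 3, 2, 2, 3, 2, 3, 2, 2, 1].
The maximum is 3; one witness is 24, 5, 4 at positions 2,3,4.

3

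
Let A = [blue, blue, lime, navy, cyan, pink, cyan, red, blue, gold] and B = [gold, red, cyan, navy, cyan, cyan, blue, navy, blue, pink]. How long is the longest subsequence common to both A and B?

4

A longest common subsequence is navy, cyan, cyan, blue (length 4); the LCS DP confirms no longer common subsequence exists.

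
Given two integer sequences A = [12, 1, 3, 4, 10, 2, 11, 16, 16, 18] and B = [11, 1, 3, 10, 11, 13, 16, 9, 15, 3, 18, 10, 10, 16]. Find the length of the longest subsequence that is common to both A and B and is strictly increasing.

6

For each value that appears in both, track the longest common increasing run ending there.
The best achievable length is 6; one witness is 1, 3, 10, 11, 16, 18 (A-positions 2,3,5,7,8,10, B-positions 2,3,4,5,7,11).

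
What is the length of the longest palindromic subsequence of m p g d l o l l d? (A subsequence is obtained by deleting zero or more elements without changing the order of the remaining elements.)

5

Using dp[i][j] = 2 + dp[i+1][j−1] if the ends match, else max(dp[i+1][j], dp[i][j−1]):
dp[1][9] = 5. A witness is dllld at positions 4,5,7,8,9.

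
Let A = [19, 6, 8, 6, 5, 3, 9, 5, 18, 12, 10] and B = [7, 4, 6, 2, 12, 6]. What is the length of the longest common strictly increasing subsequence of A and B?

2

A longest common strictly increasing subsequence is 6, 12 (length 2); it appears in order in both A and B, and no longer such subsequence exists.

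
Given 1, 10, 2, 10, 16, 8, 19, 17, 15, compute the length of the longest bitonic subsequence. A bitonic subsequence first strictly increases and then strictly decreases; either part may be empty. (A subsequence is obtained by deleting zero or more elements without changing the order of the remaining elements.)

7

One longest bitonic subsequence is 1, 2, 10, 16, 19, 17, 15 (positions 1,3,4,5,7,8,9): it rises to 19 then falls. Length 7 is optimal.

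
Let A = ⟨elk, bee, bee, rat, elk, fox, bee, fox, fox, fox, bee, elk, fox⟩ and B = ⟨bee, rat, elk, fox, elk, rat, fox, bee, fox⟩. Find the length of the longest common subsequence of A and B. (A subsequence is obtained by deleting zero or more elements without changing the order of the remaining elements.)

Backtracking the LCS table gives one alignment: bee (A3,B1) → rat (A4,B2) → elk (A5,B3) → fox (A6,B4) → fox (A10,B7) → bee (A11,B8) → fox (A13,B9).
So the longest common subsequence has length 7.

7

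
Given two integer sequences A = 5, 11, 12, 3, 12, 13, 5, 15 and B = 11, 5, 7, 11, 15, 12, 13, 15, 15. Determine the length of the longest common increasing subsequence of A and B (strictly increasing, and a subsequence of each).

A longest common strictly increasing subsequence is 5, 11, 12, 13, 15 (length 5); it appears in order in both A and B, and no longer such subsequence exists.

5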